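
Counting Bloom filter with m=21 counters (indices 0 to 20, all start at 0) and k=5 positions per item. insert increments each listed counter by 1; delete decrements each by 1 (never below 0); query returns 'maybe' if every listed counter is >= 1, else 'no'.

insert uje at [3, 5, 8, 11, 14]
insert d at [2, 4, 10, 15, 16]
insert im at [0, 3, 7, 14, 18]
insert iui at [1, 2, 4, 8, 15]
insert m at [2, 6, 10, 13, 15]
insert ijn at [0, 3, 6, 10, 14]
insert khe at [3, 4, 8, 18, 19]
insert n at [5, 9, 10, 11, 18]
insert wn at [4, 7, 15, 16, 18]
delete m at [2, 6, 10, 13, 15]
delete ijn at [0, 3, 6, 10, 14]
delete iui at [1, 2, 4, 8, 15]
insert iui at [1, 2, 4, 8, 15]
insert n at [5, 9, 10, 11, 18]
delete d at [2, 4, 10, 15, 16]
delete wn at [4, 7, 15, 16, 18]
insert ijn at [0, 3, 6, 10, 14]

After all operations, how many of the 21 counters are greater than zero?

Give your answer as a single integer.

Step 1: insert uje at [3, 5, 8, 11, 14] -> counters=[0,0,0,1,0,1,0,0,1,0,0,1,0,0,1,0,0,0,0,0,0]
Step 2: insert d at [2, 4, 10, 15, 16] -> counters=[0,0,1,1,1,1,0,0,1,0,1,1,0,0,1,1,1,0,0,0,0]
Step 3: insert im at [0, 3, 7, 14, 18] -> counters=[1,0,1,2,1,1,0,1,1,0,1,1,0,0,2,1,1,0,1,0,0]
Step 4: insert iui at [1, 2, 4, 8, 15] -> counters=[1,1,2,2,2,1,0,1,2,0,1,1,0,0,2,2,1,0,1,0,0]
Step 5: insert m at [2, 6, 10, 13, 15] -> counters=[1,1,3,2,2,1,1,1,2,0,2,1,0,1,2,3,1,0,1,0,0]
Step 6: insert ijn at [0, 3, 6, 10, 14] -> counters=[2,1,3,3,2,1,2,1,2,0,3,1,0,1,3,3,1,0,1,0,0]
Step 7: insert khe at [3, 4, 8, 18, 19] -> counters=[2,1,3,4,3,1,2,1,3,0,3,1,0,1,3,3,1,0,2,1,0]
Step 8: insert n at [5, 9, 10, 11, 18] -> counters=[2,1,3,4,3,2,2,1,3,1,4,2,0,1,3,3,1,0,3,1,0]
Step 9: insert wn at [4, 7, 15, 16, 18] -> counters=[2,1,3,4,4,2,2,2,3,1,4,2,0,1,3,4,2,0,4,1,0]
Step 10: delete m at [2, 6, 10, 13, 15] -> counters=[2,1,2,4,4,2,1,2,3,1,3,2,0,0,3,3,2,0,4,1,0]
Step 11: delete ijn at [0, 3, 6, 10, 14] -> counters=[1,1,2,3,4,2,0,2,3,1,2,2,0,0,2,3,2,0,4,1,0]
Step 12: delete iui at [1, 2, 4, 8, 15] -> counters=[1,0,1,3,3,2,0,2,2,1,2,2,0,0,2,2,2,0,4,1,0]
Step 13: insert iui at [1, 2, 4, 8, 15] -> counters=[1,1,2,3,4,2,0,2,3,1,2,2,0,0,2,3,2,0,4,1,0]
Step 14: insert n at [5, 9, 10, 11, 18] -> counters=[1,1,2,3,4,3,0,2,3,2,3,3,0,0,2,3,2,0,5,1,0]
Step 15: delete d at [2, 4, 10, 15, 16] -> counters=[1,1,1,3,3,3,0,2,3,2,2,3,0,0,2,2,1,0,5,1,0]
Step 16: delete wn at [4, 7, 15, 16, 18] -> counters=[1,1,1,3,2,3,0,1,3,2,2,3,0,0,2,1,0,0,4,1,0]
Step 17: insert ijn at [0, 3, 6, 10, 14] -> counters=[2,1,1,4,2,3,1,1,3,2,3,3,0,0,3,1,0,0,4,1,0]
Final counters=[2,1,1,4,2,3,1,1,3,2,3,3,0,0,3,1,0,0,4,1,0] -> 16 nonzero

Answer: 16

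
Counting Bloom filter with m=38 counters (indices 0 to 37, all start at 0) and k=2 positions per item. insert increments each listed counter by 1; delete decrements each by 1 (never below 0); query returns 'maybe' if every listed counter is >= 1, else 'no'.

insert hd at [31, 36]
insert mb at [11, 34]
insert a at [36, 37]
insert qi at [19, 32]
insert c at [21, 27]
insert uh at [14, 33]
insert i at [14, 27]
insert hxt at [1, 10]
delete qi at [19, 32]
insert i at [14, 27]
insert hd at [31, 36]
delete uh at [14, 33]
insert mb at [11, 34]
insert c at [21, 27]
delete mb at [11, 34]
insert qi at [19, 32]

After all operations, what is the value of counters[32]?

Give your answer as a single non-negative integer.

Answer: 1

Derivation:
Step 1: insert hd at [31, 36] -> counters=[0,0,0,0,0,0,0,0,0,0,0,0,0,0,0,0,0,0,0,0,0,0,0,0,0,0,0,0,0,0,0,1,0,0,0,0,1,0]
Step 2: insert mb at [11, 34] -> counters=[0,0,0,0,0,0,0,0,0,0,0,1,0,0,0,0,0,0,0,0,0,0,0,0,0,0,0,0,0,0,0,1,0,0,1,0,1,0]
Step 3: insert a at [36, 37] -> counters=[0,0,0,0,0,0,0,0,0,0,0,1,0,0,0,0,0,0,0,0,0,0,0,0,0,0,0,0,0,0,0,1,0,0,1,0,2,1]
Step 4: insert qi at [19, 32] -> counters=[0,0,0,0,0,0,0,0,0,0,0,1,0,0,0,0,0,0,0,1,0,0,0,0,0,0,0,0,0,0,0,1,1,0,1,0,2,1]
Step 5: insert c at [21, 27] -> counters=[0,0,0,0,0,0,0,0,0,0,0,1,0,0,0,0,0,0,0,1,0,1,0,0,0,0,0,1,0,0,0,1,1,0,1,0,2,1]
Step 6: insert uh at [14, 33] -> counters=[0,0,0,0,0,0,0,0,0,0,0,1,0,0,1,0,0,0,0,1,0,1,0,0,0,0,0,1,0,0,0,1,1,1,1,0,2,1]
Step 7: insert i at [14, 27] -> counters=[0,0,0,0,0,0,0,0,0,0,0,1,0,0,2,0,0,0,0,1,0,1,0,0,0,0,0,2,0,0,0,1,1,1,1,0,2,1]
Step 8: insert hxt at [1, 10] -> counters=[0,1,0,0,0,0,0,0,0,0,1,1,0,0,2,0,0,0,0,1,0,1,0,0,0,0,0,2,0,0,0,1,1,1,1,0,2,1]
Step 9: delete qi at [19, 32] -> counters=[0,1,0,0,0,0,0,0,0,0,1,1,0,0,2,0,0,0,0,0,0,1,0,0,0,0,0,2,0,0,0,1,0,1,1,0,2,1]
Step 10: insert i at [14, 27] -> counters=[0,1,0,0,0,0,0,0,0,0,1,1,0,0,3,0,0,0,0,0,0,1,0,0,0,0,0,3,0,0,0,1,0,1,1,0,2,1]
Step 11: insert hd at [31, 36] -> counters=[0,1,0,0,0,0,0,0,0,0,1,1,0,0,3,0,0,0,0,0,0,1,0,0,0,0,0,3,0,0,0,2,0,1,1,0,3,1]
Step 12: delete uh at [14, 33] -> counters=[0,1,0,0,0,0,0,0,0,0,1,1,0,0,2,0,0,0,0,0,0,1,0,0,0,0,0,3,0,0,0,2,0,0,1,0,3,1]
Step 13: insert mb at [11, 34] -> counters=[0,1,0,0,0,0,0,0,0,0,1,2,0,0,2,0,0,0,0,0,0,1,0,0,0,0,0,3,0,0,0,2,0,0,2,0,3,1]
Step 14: insert c at [21, 27] -> counters=[0,1,0,0,0,0,0,0,0,0,1,2,0,0,2,0,0,0,0,0,0,2,0,0,0,0,0,4,0,0,0,2,0,0,2,0,3,1]
Step 15: delete mb at [11, 34] -> counters=[0,1,0,0,0,0,0,0,0,0,1,1,0,0,2,0,0,0,0,0,0,2,0,0,0,0,0,4,0,0,0,2,0,0,1,0,3,1]
Step 16: insert qi at [19, 32] -> counters=[0,1,0,0,0,0,0,0,0,0,1,1,0,0,2,0,0,0,0,1,0,2,0,0,0,0,0,4,0,0,0,2,1,0,1,0,3,1]
Final counters=[0,1,0,0,0,0,0,0,0,0,1,1,0,0,2,0,0,0,0,1,0,2,0,0,0,0,0,4,0,0,0,2,1,0,1,0,3,1] -> counters[32]=1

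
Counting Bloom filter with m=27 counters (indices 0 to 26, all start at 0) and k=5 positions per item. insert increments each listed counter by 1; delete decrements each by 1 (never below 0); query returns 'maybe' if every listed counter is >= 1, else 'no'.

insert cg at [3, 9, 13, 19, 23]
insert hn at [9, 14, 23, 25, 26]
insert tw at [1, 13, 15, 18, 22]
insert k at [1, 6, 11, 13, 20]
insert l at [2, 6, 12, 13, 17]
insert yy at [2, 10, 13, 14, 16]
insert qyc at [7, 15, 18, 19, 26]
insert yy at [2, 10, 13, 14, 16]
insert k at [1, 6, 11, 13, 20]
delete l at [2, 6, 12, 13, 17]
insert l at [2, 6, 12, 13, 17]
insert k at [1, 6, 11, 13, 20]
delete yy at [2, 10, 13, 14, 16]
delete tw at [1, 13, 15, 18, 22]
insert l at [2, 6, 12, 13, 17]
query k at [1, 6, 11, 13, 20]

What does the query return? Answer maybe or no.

Answer: maybe

Derivation:
Step 1: insert cg at [3, 9, 13, 19, 23] -> counters=[0,0,0,1,0,0,0,0,0,1,0,0,0,1,0,0,0,0,0,1,0,0,0,1,0,0,0]
Step 2: insert hn at [9, 14, 23, 25, 26] -> counters=[0,0,0,1,0,0,0,0,0,2,0,0,0,1,1,0,0,0,0,1,0,0,0,2,0,1,1]
Step 3: insert tw at [1, 13, 15, 18, 22] -> counters=[0,1,0,1,0,0,0,0,0,2,0,0,0,2,1,1,0,0,1,1,0,0,1,2,0,1,1]
Step 4: insert k at [1, 6, 11, 13, 20] -> counters=[0,2,0,1,0,0,1,0,0,2,0,1,0,3,1,1,0,0,1,1,1,0,1,2,0,1,1]
Step 5: insert l at [2, 6, 12, 13, 17] -> counters=[0,2,1,1,0,0,2,0,0,2,0,1,1,4,1,1,0,1,1,1,1,0,1,2,0,1,1]
Step 6: insert yy at [2, 10, 13, 14, 16] -> counters=[0,2,2,1,0,0,2,0,0,2,1,1,1,5,2,1,1,1,1,1,1,0,1,2,0,1,1]
Step 7: insert qyc at [7, 15, 18, 19, 26] -> counters=[0,2,2,1,0,0,2,1,0,2,1,1,1,5,2,2,1,1,2,2,1,0,1,2,0,1,2]
Step 8: insert yy at [2, 10, 13, 14, 16] -> counters=[0,2,3,1,0,0,2,1,0,2,2,1,1,6,3,2,2,1,2,2,1,0,1,2,0,1,2]
Step 9: insert k at [1, 6, 11, 13, 20] -> counters=[0,3,3,1,0,0,3,1,0,2,2,2,1,7,3,2,2,1,2,2,2,0,1,2,0,1,2]
Step 10: delete l at [2, 6, 12, 13, 17] -> counters=[0,3,2,1,0,0,2,1,0,2,2,2,0,6,3,2,2,0,2,2,2,0,1,2,0,1,2]
Step 11: insert l at [2, 6, 12, 13, 17] -> counters=[0,3,3,1,0,0,3,1,0,2,2,2,1,7,3,2,2,1,2,2,2,0,1,2,0,1,2]
Step 12: insert k at [1, 6, 11, 13, 20] -> counters=[0,4,3,1,0,0,4,1,0,2,2,3,1,8,3,2,2,1,2,2,3,0,1,2,0,1,2]
Step 13: delete yy at [2, 10, 13, 14, 16] -> counters=[0,4,2,1,0,0,4,1,0,2,1,3,1,7,2,2,1,1,2,2,3,0,1,2,0,1,2]
Step 14: delete tw at [1, 13, 15, 18, 22] -> counters=[0,3,2,1,0,0,4,1,0,2,1,3,1,6,2,1,1,1,1,2,3,0,0,2,0,1,2]
Step 15: insert l at [2, 6, 12, 13, 17] -> counters=[0,3,3,1,0,0,5,1,0,2,1,3,2,7,2,1,1,2,1,2,3,0,0,2,0,1,2]
Query k: check counters[1]=3 counters[6]=5 counters[11]=3 counters[13]=7 counters[20]=3 -> maybe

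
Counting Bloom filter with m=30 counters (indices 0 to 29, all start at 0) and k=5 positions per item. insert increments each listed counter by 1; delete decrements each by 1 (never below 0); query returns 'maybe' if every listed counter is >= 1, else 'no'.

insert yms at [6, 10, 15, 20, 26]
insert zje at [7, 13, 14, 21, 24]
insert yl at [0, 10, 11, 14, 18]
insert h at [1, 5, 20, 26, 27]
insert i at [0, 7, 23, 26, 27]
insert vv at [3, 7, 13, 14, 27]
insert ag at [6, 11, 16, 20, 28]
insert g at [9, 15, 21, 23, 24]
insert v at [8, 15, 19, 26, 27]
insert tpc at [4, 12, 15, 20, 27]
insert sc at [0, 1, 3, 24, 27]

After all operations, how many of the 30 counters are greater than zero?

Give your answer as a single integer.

Answer: 25

Derivation:
Step 1: insert yms at [6, 10, 15, 20, 26] -> counters=[0,0,0,0,0,0,1,0,0,0,1,0,0,0,0,1,0,0,0,0,1,0,0,0,0,0,1,0,0,0]
Step 2: insert zje at [7, 13, 14, 21, 24] -> counters=[0,0,0,0,0,0,1,1,0,0,1,0,0,1,1,1,0,0,0,0,1,1,0,0,1,0,1,0,0,0]
Step 3: insert yl at [0, 10, 11, 14, 18] -> counters=[1,0,0,0,0,0,1,1,0,0,2,1,0,1,2,1,0,0,1,0,1,1,0,0,1,0,1,0,0,0]
Step 4: insert h at [1, 5, 20, 26, 27] -> counters=[1,1,0,0,0,1,1,1,0,0,2,1,0,1,2,1,0,0,1,0,2,1,0,0,1,0,2,1,0,0]
Step 5: insert i at [0, 7, 23, 26, 27] -> counters=[2,1,0,0,0,1,1,2,0,0,2,1,0,1,2,1,0,0,1,0,2,1,0,1,1,0,3,2,0,0]
Step 6: insert vv at [3, 7, 13, 14, 27] -> counters=[2,1,0,1,0,1,1,3,0,0,2,1,0,2,3,1,0,0,1,0,2,1,0,1,1,0,3,3,0,0]
Step 7: insert ag at [6, 11, 16, 20, 28] -> counters=[2,1,0,1,0,1,2,3,0,0,2,2,0,2,3,1,1,0,1,0,3,1,0,1,1,0,3,3,1,0]
Step 8: insert g at [9, 15, 21, 23, 24] -> counters=[2,1,0,1,0,1,2,3,0,1,2,2,0,2,3,2,1,0,1,0,3,2,0,2,2,0,3,3,1,0]
Step 9: insert v at [8, 15, 19, 26, 27] -> counters=[2,1,0,1,0,1,2,3,1,1,2,2,0,2,3,3,1,0,1,1,3,2,0,2,2,0,4,4,1,0]
Step 10: insert tpc at [4, 12, 15, 20, 27] -> counters=[2,1,0,1,1,1,2,3,1,1,2,2,1,2,3,4,1,0,1,1,4,2,0,2,2,0,4,5,1,0]
Step 11: insert sc at [0, 1, 3, 24, 27] -> counters=[3,2,0,2,1,1,2,3,1,1,2,2,1,2,3,4,1,0,1,1,4,2,0,2,3,0,4,6,1,0]
Final counters=[3,2,0,2,1,1,2,3,1,1,2,2,1,2,3,4,1,0,1,1,4,2,0,2,3,0,4,6,1,0] -> 25 nonzero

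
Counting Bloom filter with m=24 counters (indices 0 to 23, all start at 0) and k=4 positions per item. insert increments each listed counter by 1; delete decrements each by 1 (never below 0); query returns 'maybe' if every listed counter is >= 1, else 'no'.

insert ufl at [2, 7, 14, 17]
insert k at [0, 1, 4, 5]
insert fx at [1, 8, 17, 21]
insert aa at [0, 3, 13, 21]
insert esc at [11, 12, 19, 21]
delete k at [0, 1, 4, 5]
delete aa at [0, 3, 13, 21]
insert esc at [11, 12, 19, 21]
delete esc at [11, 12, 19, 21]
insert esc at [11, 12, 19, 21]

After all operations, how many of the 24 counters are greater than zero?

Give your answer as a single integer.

Step 1: insert ufl at [2, 7, 14, 17] -> counters=[0,0,1,0,0,0,0,1,0,0,0,0,0,0,1,0,0,1,0,0,0,0,0,0]
Step 2: insert k at [0, 1, 4, 5] -> counters=[1,1,1,0,1,1,0,1,0,0,0,0,0,0,1,0,0,1,0,0,0,0,0,0]
Step 3: insert fx at [1, 8, 17, 21] -> counters=[1,2,1,0,1,1,0,1,1,0,0,0,0,0,1,0,0,2,0,0,0,1,0,0]
Step 4: insert aa at [0, 3, 13, 21] -> counters=[2,2,1,1,1,1,0,1,1,0,0,0,0,1,1,0,0,2,0,0,0,2,0,0]
Step 5: insert esc at [11, 12, 19, 21] -> counters=[2,2,1,1,1,1,0,1,1,0,0,1,1,1,1,0,0,2,0,1,0,3,0,0]
Step 6: delete k at [0, 1, 4, 5] -> counters=[1,1,1,1,0,0,0,1,1,0,0,1,1,1,1,0,0,2,0,1,0,3,0,0]
Step 7: delete aa at [0, 3, 13, 21] -> counters=[0,1,1,0,0,0,0,1,1,0,0,1,1,0,1,0,0,2,0,1,0,2,0,0]
Step 8: insert esc at [11, 12, 19, 21] -> counters=[0,1,1,0,0,0,0,1,1,0,0,2,2,0,1,0,0,2,0,2,0,3,0,0]
Step 9: delete esc at [11, 12, 19, 21] -> counters=[0,1,1,0,0,0,0,1,1,0,0,1,1,0,1,0,0,2,0,1,0,2,0,0]
Step 10: insert esc at [11, 12, 19, 21] -> counters=[0,1,1,0,0,0,0,1,1,0,0,2,2,0,1,0,0,2,0,2,0,3,0,0]
Final counters=[0,1,1,0,0,0,0,1,1,0,0,2,2,0,1,0,0,2,0,2,0,3,0,0] -> 10 nonzero

Answer: 10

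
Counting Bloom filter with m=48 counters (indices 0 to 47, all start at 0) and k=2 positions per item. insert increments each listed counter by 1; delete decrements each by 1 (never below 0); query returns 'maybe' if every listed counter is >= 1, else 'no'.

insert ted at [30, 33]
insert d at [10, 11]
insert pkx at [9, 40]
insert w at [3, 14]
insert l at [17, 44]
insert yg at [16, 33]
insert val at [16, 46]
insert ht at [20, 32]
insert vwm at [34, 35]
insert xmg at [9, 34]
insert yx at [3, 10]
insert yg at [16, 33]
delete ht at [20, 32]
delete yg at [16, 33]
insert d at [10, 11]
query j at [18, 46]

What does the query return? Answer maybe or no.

Answer: no

Derivation:
Step 1: insert ted at [30, 33] -> counters=[0,0,0,0,0,0,0,0,0,0,0,0,0,0,0,0,0,0,0,0,0,0,0,0,0,0,0,0,0,0,1,0,0,1,0,0,0,0,0,0,0,0,0,0,0,0,0,0]
Step 2: insert d at [10, 11] -> counters=[0,0,0,0,0,0,0,0,0,0,1,1,0,0,0,0,0,0,0,0,0,0,0,0,0,0,0,0,0,0,1,0,0,1,0,0,0,0,0,0,0,0,0,0,0,0,0,0]
Step 3: insert pkx at [9, 40] -> counters=[0,0,0,0,0,0,0,0,0,1,1,1,0,0,0,0,0,0,0,0,0,0,0,0,0,0,0,0,0,0,1,0,0,1,0,0,0,0,0,0,1,0,0,0,0,0,0,0]
Step 4: insert w at [3, 14] -> counters=[0,0,0,1,0,0,0,0,0,1,1,1,0,0,1,0,0,0,0,0,0,0,0,0,0,0,0,0,0,0,1,0,0,1,0,0,0,0,0,0,1,0,0,0,0,0,0,0]
Step 5: insert l at [17, 44] -> counters=[0,0,0,1,0,0,0,0,0,1,1,1,0,0,1,0,0,1,0,0,0,0,0,0,0,0,0,0,0,0,1,0,0,1,0,0,0,0,0,0,1,0,0,0,1,0,0,0]
Step 6: insert yg at [16, 33] -> counters=[0,0,0,1,0,0,0,0,0,1,1,1,0,0,1,0,1,1,0,0,0,0,0,0,0,0,0,0,0,0,1,0,0,2,0,0,0,0,0,0,1,0,0,0,1,0,0,0]
Step 7: insert val at [16, 46] -> counters=[0,0,0,1,0,0,0,0,0,1,1,1,0,0,1,0,2,1,0,0,0,0,0,0,0,0,0,0,0,0,1,0,0,2,0,0,0,0,0,0,1,0,0,0,1,0,1,0]
Step 8: insert ht at [20, 32] -> counters=[0,0,0,1,0,0,0,0,0,1,1,1,0,0,1,0,2,1,0,0,1,0,0,0,0,0,0,0,0,0,1,0,1,2,0,0,0,0,0,0,1,0,0,0,1,0,1,0]
Step 9: insert vwm at [34, 35] -> counters=[0,0,0,1,0,0,0,0,0,1,1,1,0,0,1,0,2,1,0,0,1,0,0,0,0,0,0,0,0,0,1,0,1,2,1,1,0,0,0,0,1,0,0,0,1,0,1,0]
Step 10: insert xmg at [9, 34] -> counters=[0,0,0,1,0,0,0,0,0,2,1,1,0,0,1,0,2,1,0,0,1,0,0,0,0,0,0,0,0,0,1,0,1,2,2,1,0,0,0,0,1,0,0,0,1,0,1,0]
Step 11: insert yx at [3, 10] -> counters=[0,0,0,2,0,0,0,0,0,2,2,1,0,0,1,0,2,1,0,0,1,0,0,0,0,0,0,0,0,0,1,0,1,2,2,1,0,0,0,0,1,0,0,0,1,0,1,0]
Step 12: insert yg at [16, 33] -> counters=[0,0,0,2,0,0,0,0,0,2,2,1,0,0,1,0,3,1,0,0,1,0,0,0,0,0,0,0,0,0,1,0,1,3,2,1,0,0,0,0,1,0,0,0,1,0,1,0]
Step 13: delete ht at [20, 32] -> counters=[0,0,0,2,0,0,0,0,0,2,2,1,0,0,1,0,3,1,0,0,0,0,0,0,0,0,0,0,0,0,1,0,0,3,2,1,0,0,0,0,1,0,0,0,1,0,1,0]
Step 14: delete yg at [16, 33] -> counters=[0,0,0,2,0,0,0,0,0,2,2,1,0,0,1,0,2,1,0,0,0,0,0,0,0,0,0,0,0,0,1,0,0,2,2,1,0,0,0,0,1,0,0,0,1,0,1,0]
Step 15: insert d at [10, 11] -> counters=[0,0,0,2,0,0,0,0,0,2,3,2,0,0,1,0,2,1,0,0,0,0,0,0,0,0,0,0,0,0,1,0,0,2,2,1,0,0,0,0,1,0,0,0,1,0,1,0]
Query j: check counters[18]=0 counters[46]=1 -> no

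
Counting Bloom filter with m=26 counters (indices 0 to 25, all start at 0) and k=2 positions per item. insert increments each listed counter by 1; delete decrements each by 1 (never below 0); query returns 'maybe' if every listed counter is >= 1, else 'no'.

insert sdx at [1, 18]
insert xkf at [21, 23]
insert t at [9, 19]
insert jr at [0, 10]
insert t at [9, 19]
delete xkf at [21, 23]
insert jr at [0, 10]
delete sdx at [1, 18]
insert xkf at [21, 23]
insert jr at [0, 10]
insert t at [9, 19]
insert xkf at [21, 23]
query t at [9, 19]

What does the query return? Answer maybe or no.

Answer: maybe

Derivation:
Step 1: insert sdx at [1, 18] -> counters=[0,1,0,0,0,0,0,0,0,0,0,0,0,0,0,0,0,0,1,0,0,0,0,0,0,0]
Step 2: insert xkf at [21, 23] -> counters=[0,1,0,0,0,0,0,0,0,0,0,0,0,0,0,0,0,0,1,0,0,1,0,1,0,0]
Step 3: insert t at [9, 19] -> counters=[0,1,0,0,0,0,0,0,0,1,0,0,0,0,0,0,0,0,1,1,0,1,0,1,0,0]
Step 4: insert jr at [0, 10] -> counters=[1,1,0,0,0,0,0,0,0,1,1,0,0,0,0,0,0,0,1,1,0,1,0,1,0,0]
Step 5: insert t at [9, 19] -> counters=[1,1,0,0,0,0,0,0,0,2,1,0,0,0,0,0,0,0,1,2,0,1,0,1,0,0]
Step 6: delete xkf at [21, 23] -> counters=[1,1,0,0,0,0,0,0,0,2,1,0,0,0,0,0,0,0,1,2,0,0,0,0,0,0]
Step 7: insert jr at [0, 10] -> counters=[2,1,0,0,0,0,0,0,0,2,2,0,0,0,0,0,0,0,1,2,0,0,0,0,0,0]
Step 8: delete sdx at [1, 18] -> counters=[2,0,0,0,0,0,0,0,0,2,2,0,0,0,0,0,0,0,0,2,0,0,0,0,0,0]
Step 9: insert xkf at [21, 23] -> counters=[2,0,0,0,0,0,0,0,0,2,2,0,0,0,0,0,0,0,0,2,0,1,0,1,0,0]
Step 10: insert jr at [0, 10] -> counters=[3,0,0,0,0,0,0,0,0,2,3,0,0,0,0,0,0,0,0,2,0,1,0,1,0,0]
Step 11: insert t at [9, 19] -> counters=[3,0,0,0,0,0,0,0,0,3,3,0,0,0,0,0,0,0,0,3,0,1,0,1,0,0]
Step 12: insert xkf at [21, 23] -> counters=[3,0,0,0,0,0,0,0,0,3,3,0,0,0,0,0,0,0,0,3,0,2,0,2,0,0]
Query t: check counters[9]=3 counters[19]=3 -> maybe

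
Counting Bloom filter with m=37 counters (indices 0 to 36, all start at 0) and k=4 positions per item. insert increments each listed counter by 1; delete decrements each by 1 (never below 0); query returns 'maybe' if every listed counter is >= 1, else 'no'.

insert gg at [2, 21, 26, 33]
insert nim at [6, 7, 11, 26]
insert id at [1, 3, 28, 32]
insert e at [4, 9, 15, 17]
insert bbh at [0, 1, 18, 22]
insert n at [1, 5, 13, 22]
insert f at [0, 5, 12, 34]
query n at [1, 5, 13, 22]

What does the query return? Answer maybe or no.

Answer: maybe

Derivation:
Step 1: insert gg at [2, 21, 26, 33] -> counters=[0,0,1,0,0,0,0,0,0,0,0,0,0,0,0,0,0,0,0,0,0,1,0,0,0,0,1,0,0,0,0,0,0,1,0,0,0]
Step 2: insert nim at [6, 7, 11, 26] -> counters=[0,0,1,0,0,0,1,1,0,0,0,1,0,0,0,0,0,0,0,0,0,1,0,0,0,0,2,0,0,0,0,0,0,1,0,0,0]
Step 3: insert id at [1, 3, 28, 32] -> counters=[0,1,1,1,0,0,1,1,0,0,0,1,0,0,0,0,0,0,0,0,0,1,0,0,0,0,2,0,1,0,0,0,1,1,0,0,0]
Step 4: insert e at [4, 9, 15, 17] -> counters=[0,1,1,1,1,0,1,1,0,1,0,1,0,0,0,1,0,1,0,0,0,1,0,0,0,0,2,0,1,0,0,0,1,1,0,0,0]
Step 5: insert bbh at [0, 1, 18, 22] -> counters=[1,2,1,1,1,0,1,1,0,1,0,1,0,0,0,1,0,1,1,0,0,1,1,0,0,0,2,0,1,0,0,0,1,1,0,0,0]
Step 6: insert n at [1, 5, 13, 22] -> counters=[1,3,1,1,1,1,1,1,0,1,0,1,0,1,0,1,0,1,1,0,0,1,2,0,0,0,2,0,1,0,0,0,1,1,0,0,0]
Step 7: insert f at [0, 5, 12, 34] -> counters=[2,3,1,1,1,2,1,1,0,1,0,1,1,1,0,1,0,1,1,0,0,1,2,0,0,0,2,0,1,0,0,0,1,1,1,0,0]
Query n: check counters[1]=3 counters[5]=2 counters[13]=1 counters[22]=2 -> maybe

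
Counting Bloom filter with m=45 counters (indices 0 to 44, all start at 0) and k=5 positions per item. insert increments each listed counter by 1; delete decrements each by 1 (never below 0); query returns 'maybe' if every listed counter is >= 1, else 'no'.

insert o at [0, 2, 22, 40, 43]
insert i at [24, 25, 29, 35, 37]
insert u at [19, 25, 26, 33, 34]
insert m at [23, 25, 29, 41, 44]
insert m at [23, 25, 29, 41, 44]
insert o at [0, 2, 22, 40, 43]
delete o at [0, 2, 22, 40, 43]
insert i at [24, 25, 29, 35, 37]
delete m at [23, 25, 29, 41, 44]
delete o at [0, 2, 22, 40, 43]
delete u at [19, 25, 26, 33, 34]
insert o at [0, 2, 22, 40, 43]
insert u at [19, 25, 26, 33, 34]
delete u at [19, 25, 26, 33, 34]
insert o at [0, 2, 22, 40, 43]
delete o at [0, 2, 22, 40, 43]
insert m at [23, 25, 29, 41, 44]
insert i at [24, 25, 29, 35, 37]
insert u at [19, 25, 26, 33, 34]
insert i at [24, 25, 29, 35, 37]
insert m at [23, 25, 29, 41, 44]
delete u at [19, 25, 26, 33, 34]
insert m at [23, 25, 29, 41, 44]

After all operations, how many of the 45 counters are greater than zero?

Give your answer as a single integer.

Step 1: insert o at [0, 2, 22, 40, 43] -> counters=[1,0,1,0,0,0,0,0,0,0,0,0,0,0,0,0,0,0,0,0,0,0,1,0,0,0,0,0,0,0,0,0,0,0,0,0,0,0,0,0,1,0,0,1,0]
Step 2: insert i at [24, 25, 29, 35, 37] -> counters=[1,0,1,0,0,0,0,0,0,0,0,0,0,0,0,0,0,0,0,0,0,0,1,0,1,1,0,0,0,1,0,0,0,0,0,1,0,1,0,0,1,0,0,1,0]
Step 3: insert u at [19, 25, 26, 33, 34] -> counters=[1,0,1,0,0,0,0,0,0,0,0,0,0,0,0,0,0,0,0,1,0,0,1,0,1,2,1,0,0,1,0,0,0,1,1,1,0,1,0,0,1,0,0,1,0]
Step 4: insert m at [23, 25, 29, 41, 44] -> counters=[1,0,1,0,0,0,0,0,0,0,0,0,0,0,0,0,0,0,0,1,0,0,1,1,1,3,1,0,0,2,0,0,0,1,1,1,0,1,0,0,1,1,0,1,1]
Step 5: insert m at [23, 25, 29, 41, 44] -> counters=[1,0,1,0,0,0,0,0,0,0,0,0,0,0,0,0,0,0,0,1,0,0,1,2,1,4,1,0,0,3,0,0,0,1,1,1,0,1,0,0,1,2,0,1,2]
Step 6: insert o at [0, 2, 22, 40, 43] -> counters=[2,0,2,0,0,0,0,0,0,0,0,0,0,0,0,0,0,0,0,1,0,0,2,2,1,4,1,0,0,3,0,0,0,1,1,1,0,1,0,0,2,2,0,2,2]
Step 7: delete o at [0, 2, 22, 40, 43] -> counters=[1,0,1,0,0,0,0,0,0,0,0,0,0,0,0,0,0,0,0,1,0,0,1,2,1,4,1,0,0,3,0,0,0,1,1,1,0,1,0,0,1,2,0,1,2]
Step 8: insert i at [24, 25, 29, 35, 37] -> counters=[1,0,1,0,0,0,0,0,0,0,0,0,0,0,0,0,0,0,0,1,0,0,1,2,2,5,1,0,0,4,0,0,0,1,1,2,0,2,0,0,1,2,0,1,2]
Step 9: delete m at [23, 25, 29, 41, 44] -> counters=[1,0,1,0,0,0,0,0,0,0,0,0,0,0,0,0,0,0,0,1,0,0,1,1,2,4,1,0,0,3,0,0,0,1,1,2,0,2,0,0,1,1,0,1,1]
Step 10: delete o at [0, 2, 22, 40, 43] -> counters=[0,0,0,0,0,0,0,0,0,0,0,0,0,0,0,0,0,0,0,1,0,0,0,1,2,4,1,0,0,3,0,0,0,1,1,2,0,2,0,0,0,1,0,0,1]
Step 11: delete u at [19, 25, 26, 33, 34] -> counters=[0,0,0,0,0,0,0,0,0,0,0,0,0,0,0,0,0,0,0,0,0,0,0,1,2,3,0,0,0,3,0,0,0,0,0,2,0,2,0,0,0,1,0,0,1]
Step 12: insert o at [0, 2, 22, 40, 43] -> counters=[1,0,1,0,0,0,0,0,0,0,0,0,0,0,0,0,0,0,0,0,0,0,1,1,2,3,0,0,0,3,0,0,0,0,0,2,0,2,0,0,1,1,0,1,1]
Step 13: insert u at [19, 25, 26, 33, 34] -> counters=[1,0,1,0,0,0,0,0,0,0,0,0,0,0,0,0,0,0,0,1,0,0,1,1,2,4,1,0,0,3,0,0,0,1,1,2,0,2,0,0,1,1,0,1,1]
Step 14: delete u at [19, 25, 26, 33, 34] -> counters=[1,0,1,0,0,0,0,0,0,0,0,0,0,0,0,0,0,0,0,0,0,0,1,1,2,3,0,0,0,3,0,0,0,0,0,2,0,2,0,0,1,1,0,1,1]
Step 15: insert o at [0, 2, 22, 40, 43] -> counters=[2,0,2,0,0,0,0,0,0,0,0,0,0,0,0,0,0,0,0,0,0,0,2,1,2,3,0,0,0,3,0,0,0,0,0,2,0,2,0,0,2,1,0,2,1]
Step 16: delete o at [0, 2, 22, 40, 43] -> counters=[1,0,1,0,0,0,0,0,0,0,0,0,0,0,0,0,0,0,0,0,0,0,1,1,2,3,0,0,0,3,0,0,0,0,0,2,0,2,0,0,1,1,0,1,1]
Step 17: insert m at [23, 25, 29, 41, 44] -> counters=[1,0,1,0,0,0,0,0,0,0,0,0,0,0,0,0,0,0,0,0,0,0,1,2,2,4,0,0,0,4,0,0,0,0,0,2,0,2,0,0,1,2,0,1,2]
Step 18: insert i at [24, 25, 29, 35, 37] -> counters=[1,0,1,0,0,0,0,0,0,0,0,0,0,0,0,0,0,0,0,0,0,0,1,2,3,5,0,0,0,5,0,0,0,0,0,3,0,3,0,0,1,2,0,1,2]
Step 19: insert u at [19, 25, 26, 33, 34] -> counters=[1,0,1,0,0,0,0,0,0,0,0,0,0,0,0,0,0,0,0,1,0,0,1,2,3,6,1,0,0,5,0,0,0,1,1,3,0,3,0,0,1,2,0,1,2]
Step 20: insert i at [24, 25, 29, 35, 37] -> counters=[1,0,1,0,0,0,0,0,0,0,0,0,0,0,0,0,0,0,0,1,0,0,1,2,4,7,1,0,0,6,0,0,0,1,1,4,0,4,0,0,1,2,0,1,2]
Step 21: insert m at [23, 25, 29, 41, 44] -> counters=[1,0,1,0,0,0,0,0,0,0,0,0,0,0,0,0,0,0,0,1,0,0,1,3,4,8,1,0,0,7,0,0,0,1,1,4,0,4,0,0,1,3,0,1,3]
Step 22: delete u at [19, 25, 26, 33, 34] -> counters=[1,0,1,0,0,0,0,0,0,0,0,0,0,0,0,0,0,0,0,0,0,0,1,3,4,7,0,0,0,7,0,0,0,0,0,4,0,4,0,0,1,3,0,1,3]
Step 23: insert m at [23, 25, 29, 41, 44] -> counters=[1,0,1,0,0,0,0,0,0,0,0,0,0,0,0,0,0,0,0,0,0,0,1,4,4,8,0,0,0,8,0,0,0,0,0,4,0,4,0,0,1,4,0,1,4]
Final counters=[1,0,1,0,0,0,0,0,0,0,0,0,0,0,0,0,0,0,0,0,0,0,1,4,4,8,0,0,0,8,0,0,0,0,0,4,0,4,0,0,1,4,0,1,4] -> 13 nonzero

Answer: 13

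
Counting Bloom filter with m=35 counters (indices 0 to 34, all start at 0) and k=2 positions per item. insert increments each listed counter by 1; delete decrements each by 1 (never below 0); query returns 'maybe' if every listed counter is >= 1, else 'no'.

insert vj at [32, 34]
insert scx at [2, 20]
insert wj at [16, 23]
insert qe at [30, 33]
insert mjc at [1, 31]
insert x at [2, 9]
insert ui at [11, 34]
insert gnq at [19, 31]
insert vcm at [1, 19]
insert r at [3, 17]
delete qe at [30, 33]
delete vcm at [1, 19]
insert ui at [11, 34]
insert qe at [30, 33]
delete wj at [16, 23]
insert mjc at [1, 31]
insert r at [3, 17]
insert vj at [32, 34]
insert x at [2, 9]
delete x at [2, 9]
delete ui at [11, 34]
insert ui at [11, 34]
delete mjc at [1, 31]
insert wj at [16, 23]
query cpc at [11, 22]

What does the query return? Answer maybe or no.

Answer: no

Derivation:
Step 1: insert vj at [32, 34] -> counters=[0,0,0,0,0,0,0,0,0,0,0,0,0,0,0,0,0,0,0,0,0,0,0,0,0,0,0,0,0,0,0,0,1,0,1]
Step 2: insert scx at [2, 20] -> counters=[0,0,1,0,0,0,0,0,0,0,0,0,0,0,0,0,0,0,0,0,1,0,0,0,0,0,0,0,0,0,0,0,1,0,1]
Step 3: insert wj at [16, 23] -> counters=[0,0,1,0,0,0,0,0,0,0,0,0,0,0,0,0,1,0,0,0,1,0,0,1,0,0,0,0,0,0,0,0,1,0,1]
Step 4: insert qe at [30, 33] -> counters=[0,0,1,0,0,0,0,0,0,0,0,0,0,0,0,0,1,0,0,0,1,0,0,1,0,0,0,0,0,0,1,0,1,1,1]
Step 5: insert mjc at [1, 31] -> counters=[0,1,1,0,0,0,0,0,0,0,0,0,0,0,0,0,1,0,0,0,1,0,0,1,0,0,0,0,0,0,1,1,1,1,1]
Step 6: insert x at [2, 9] -> counters=[0,1,2,0,0,0,0,0,0,1,0,0,0,0,0,0,1,0,0,0,1,0,0,1,0,0,0,0,0,0,1,1,1,1,1]
Step 7: insert ui at [11, 34] -> counters=[0,1,2,0,0,0,0,0,0,1,0,1,0,0,0,0,1,0,0,0,1,0,0,1,0,0,0,0,0,0,1,1,1,1,2]
Step 8: insert gnq at [19, 31] -> counters=[0,1,2,0,0,0,0,0,0,1,0,1,0,0,0,0,1,0,0,1,1,0,0,1,0,0,0,0,0,0,1,2,1,1,2]
Step 9: insert vcm at [1, 19] -> counters=[0,2,2,0,0,0,0,0,0,1,0,1,0,0,0,0,1,0,0,2,1,0,0,1,0,0,0,0,0,0,1,2,1,1,2]
Step 10: insert r at [3, 17] -> counters=[0,2,2,1,0,0,0,0,0,1,0,1,0,0,0,0,1,1,0,2,1,0,0,1,0,0,0,0,0,0,1,2,1,1,2]
Step 11: delete qe at [30, 33] -> counters=[0,2,2,1,0,0,0,0,0,1,0,1,0,0,0,0,1,1,0,2,1,0,0,1,0,0,0,0,0,0,0,2,1,0,2]
Step 12: delete vcm at [1, 19] -> counters=[0,1,2,1,0,0,0,0,0,1,0,1,0,0,0,0,1,1,0,1,1,0,0,1,0,0,0,0,0,0,0,2,1,0,2]
Step 13: insert ui at [11, 34] -> counters=[0,1,2,1,0,0,0,0,0,1,0,2,0,0,0,0,1,1,0,1,1,0,0,1,0,0,0,0,0,0,0,2,1,0,3]
Step 14: insert qe at [30, 33] -> counters=[0,1,2,1,0,0,0,0,0,1,0,2,0,0,0,0,1,1,0,1,1,0,0,1,0,0,0,0,0,0,1,2,1,1,3]
Step 15: delete wj at [16, 23] -> counters=[0,1,2,1,0,0,0,0,0,1,0,2,0,0,0,0,0,1,0,1,1,0,0,0,0,0,0,0,0,0,1,2,1,1,3]
Step 16: insert mjc at [1, 31] -> counters=[0,2,2,1,0,0,0,0,0,1,0,2,0,0,0,0,0,1,0,1,1,0,0,0,0,0,0,0,0,0,1,3,1,1,3]
Step 17: insert r at [3, 17] -> counters=[0,2,2,2,0,0,0,0,0,1,0,2,0,0,0,0,0,2,0,1,1,0,0,0,0,0,0,0,0,0,1,3,1,1,3]
Step 18: insert vj at [32, 34] -> counters=[0,2,2,2,0,0,0,0,0,1,0,2,0,0,0,0,0,2,0,1,1,0,0,0,0,0,0,0,0,0,1,3,2,1,4]
Step 19: insert x at [2, 9] -> counters=[0,2,3,2,0,0,0,0,0,2,0,2,0,0,0,0,0,2,0,1,1,0,0,0,0,0,0,0,0,0,1,3,2,1,4]
Step 20: delete x at [2, 9] -> counters=[0,2,2,2,0,0,0,0,0,1,0,2,0,0,0,0,0,2,0,1,1,0,0,0,0,0,0,0,0,0,1,3,2,1,4]
Step 21: delete ui at [11, 34] -> counters=[0,2,2,2,0,0,0,0,0,1,0,1,0,0,0,0,0,2,0,1,1,0,0,0,0,0,0,0,0,0,1,3,2,1,3]
Step 22: insert ui at [11, 34] -> counters=[0,2,2,2,0,0,0,0,0,1,0,2,0,0,0,0,0,2,0,1,1,0,0,0,0,0,0,0,0,0,1,3,2,1,4]
Step 23: delete mjc at [1, 31] -> counters=[0,1,2,2,0,0,0,0,0,1,0,2,0,0,0,0,0,2,0,1,1,0,0,0,0,0,0,0,0,0,1,2,2,1,4]
Step 24: insert wj at [16, 23] -> counters=[0,1,2,2,0,0,0,0,0,1,0,2,0,0,0,0,1,2,0,1,1,0,0,1,0,0,0,0,0,0,1,2,2,1,4]
Query cpc: check counters[11]=2 counters[22]=0 -> no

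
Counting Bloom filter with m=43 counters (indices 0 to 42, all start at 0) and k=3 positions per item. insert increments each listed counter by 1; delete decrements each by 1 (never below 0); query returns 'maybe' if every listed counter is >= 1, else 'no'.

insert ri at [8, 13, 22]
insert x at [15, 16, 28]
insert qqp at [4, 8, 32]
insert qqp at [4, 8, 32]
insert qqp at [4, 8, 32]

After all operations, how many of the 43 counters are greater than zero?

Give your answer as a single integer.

Answer: 8

Derivation:
Step 1: insert ri at [8, 13, 22] -> counters=[0,0,0,0,0,0,0,0,1,0,0,0,0,1,0,0,0,0,0,0,0,0,1,0,0,0,0,0,0,0,0,0,0,0,0,0,0,0,0,0,0,0,0]
Step 2: insert x at [15, 16, 28] -> counters=[0,0,0,0,0,0,0,0,1,0,0,0,0,1,0,1,1,0,0,0,0,0,1,0,0,0,0,0,1,0,0,0,0,0,0,0,0,0,0,0,0,0,0]
Step 3: insert qqp at [4, 8, 32] -> counters=[0,0,0,0,1,0,0,0,2,0,0,0,0,1,0,1,1,0,0,0,0,0,1,0,0,0,0,0,1,0,0,0,1,0,0,0,0,0,0,0,0,0,0]
Step 4: insert qqp at [4, 8, 32] -> counters=[0,0,0,0,2,0,0,0,3,0,0,0,0,1,0,1,1,0,0,0,0,0,1,0,0,0,0,0,1,0,0,0,2,0,0,0,0,0,0,0,0,0,0]
Step 5: insert qqp at [4, 8, 32] -> counters=[0,0,0,0,3,0,0,0,4,0,0,0,0,1,0,1,1,0,0,0,0,0,1,0,0,0,0,0,1,0,0,0,3,0,0,0,0,0,0,0,0,0,0]
Final counters=[0,0,0,0,3,0,0,0,4,0,0,0,0,1,0,1,1,0,0,0,0,0,1,0,0,0,0,0,1,0,0,0,3,0,0,0,0,0,0,0,0,0,0] -> 8 nonzero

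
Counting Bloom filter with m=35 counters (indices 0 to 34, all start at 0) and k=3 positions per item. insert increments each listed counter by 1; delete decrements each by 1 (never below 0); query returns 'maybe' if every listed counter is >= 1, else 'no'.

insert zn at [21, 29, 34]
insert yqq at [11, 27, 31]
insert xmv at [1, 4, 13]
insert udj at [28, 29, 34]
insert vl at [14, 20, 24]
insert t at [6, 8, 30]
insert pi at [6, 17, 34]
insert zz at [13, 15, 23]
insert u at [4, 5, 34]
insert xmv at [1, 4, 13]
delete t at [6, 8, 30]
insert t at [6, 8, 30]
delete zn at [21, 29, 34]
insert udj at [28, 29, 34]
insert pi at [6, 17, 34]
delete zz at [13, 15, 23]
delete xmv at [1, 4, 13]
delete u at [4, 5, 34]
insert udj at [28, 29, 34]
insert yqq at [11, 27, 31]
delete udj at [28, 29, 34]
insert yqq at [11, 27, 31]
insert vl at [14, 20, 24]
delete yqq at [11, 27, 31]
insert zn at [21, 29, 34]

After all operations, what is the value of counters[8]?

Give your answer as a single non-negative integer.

Step 1: insert zn at [21, 29, 34] -> counters=[0,0,0,0,0,0,0,0,0,0,0,0,0,0,0,0,0,0,0,0,0,1,0,0,0,0,0,0,0,1,0,0,0,0,1]
Step 2: insert yqq at [11, 27, 31] -> counters=[0,0,0,0,0,0,0,0,0,0,0,1,0,0,0,0,0,0,0,0,0,1,0,0,0,0,0,1,0,1,0,1,0,0,1]
Step 3: insert xmv at [1, 4, 13] -> counters=[0,1,0,0,1,0,0,0,0,0,0,1,0,1,0,0,0,0,0,0,0,1,0,0,0,0,0,1,0,1,0,1,0,0,1]
Step 4: insert udj at [28, 29, 34] -> counters=[0,1,0,0,1,0,0,0,0,0,0,1,0,1,0,0,0,0,0,0,0,1,0,0,0,0,0,1,1,2,0,1,0,0,2]
Step 5: insert vl at [14, 20, 24] -> counters=[0,1,0,0,1,0,0,0,0,0,0,1,0,1,1,0,0,0,0,0,1,1,0,0,1,0,0,1,1,2,0,1,0,0,2]
Step 6: insert t at [6, 8, 30] -> counters=[0,1,0,0,1,0,1,0,1,0,0,1,0,1,1,0,0,0,0,0,1,1,0,0,1,0,0,1,1,2,1,1,0,0,2]
Step 7: insert pi at [6, 17, 34] -> counters=[0,1,0,0,1,0,2,0,1,0,0,1,0,1,1,0,0,1,0,0,1,1,0,0,1,0,0,1,1,2,1,1,0,0,3]
Step 8: insert zz at [13, 15, 23] -> counters=[0,1,0,0,1,0,2,0,1,0,0,1,0,2,1,1,0,1,0,0,1,1,0,1,1,0,0,1,1,2,1,1,0,0,3]
Step 9: insert u at [4, 5, 34] -> counters=[0,1,0,0,2,1,2,0,1,0,0,1,0,2,1,1,0,1,0,0,1,1,0,1,1,0,0,1,1,2,1,1,0,0,4]
Step 10: insert xmv at [1, 4, 13] -> counters=[0,2,0,0,3,1,2,0,1,0,0,1,0,3,1,1,0,1,0,0,1,1,0,1,1,0,0,1,1,2,1,1,0,0,4]
Step 11: delete t at [6, 8, 30] -> counters=[0,2,0,0,3,1,1,0,0,0,0,1,0,3,1,1,0,1,0,0,1,1,0,1,1,0,0,1,1,2,0,1,0,0,4]
Step 12: insert t at [6, 8, 30] -> counters=[0,2,0,0,3,1,2,0,1,0,0,1,0,3,1,1,0,1,0,0,1,1,0,1,1,0,0,1,1,2,1,1,0,0,4]
Step 13: delete zn at [21, 29, 34] -> counters=[0,2,0,0,3,1,2,0,1,0,0,1,0,3,1,1,0,1,0,0,1,0,0,1,1,0,0,1,1,1,1,1,0,0,3]
Step 14: insert udj at [28, 29, 34] -> counters=[0,2,0,0,3,1,2,0,1,0,0,1,0,3,1,1,0,1,0,0,1,0,0,1,1,0,0,1,2,2,1,1,0,0,4]
Step 15: insert pi at [6, 17, 34] -> counters=[0,2,0,0,3,1,3,0,1,0,0,1,0,3,1,1,0,2,0,0,1,0,0,1,1,0,0,1,2,2,1,1,0,0,5]
Step 16: delete zz at [13, 15, 23] -> counters=[0,2,0,0,3,1,3,0,1,0,0,1,0,2,1,0,0,2,0,0,1,0,0,0,1,0,0,1,2,2,1,1,0,0,5]
Step 17: delete xmv at [1, 4, 13] -> counters=[0,1,0,0,2,1,3,0,1,0,0,1,0,1,1,0,0,2,0,0,1,0,0,0,1,0,0,1,2,2,1,1,0,0,5]
Step 18: delete u at [4, 5, 34] -> counters=[0,1,0,0,1,0,3,0,1,0,0,1,0,1,1,0,0,2,0,0,1,0,0,0,1,0,0,1,2,2,1,1,0,0,4]
Step 19: insert udj at [28, 29, 34] -> counters=[0,1,0,0,1,0,3,0,1,0,0,1,0,1,1,0,0,2,0,0,1,0,0,0,1,0,0,1,3,3,1,1,0,0,5]
Step 20: insert yqq at [11, 27, 31] -> counters=[0,1,0,0,1,0,3,0,1,0,0,2,0,1,1,0,0,2,0,0,1,0,0,0,1,0,0,2,3,3,1,2,0,0,5]
Step 21: delete udj at [28, 29, 34] -> counters=[0,1,0,0,1,0,3,0,1,0,0,2,0,1,1,0,0,2,0,0,1,0,0,0,1,0,0,2,2,2,1,2,0,0,4]
Step 22: insert yqq at [11, 27, 31] -> counters=[0,1,0,0,1,0,3,0,1,0,0,3,0,1,1,0,0,2,0,0,1,0,0,0,1,0,0,3,2,2,1,3,0,0,4]
Step 23: insert vl at [14, 20, 24] -> counters=[0,1,0,0,1,0,3,0,1,0,0,3,0,1,2,0,0,2,0,0,2,0,0,0,2,0,0,3,2,2,1,3,0,0,4]
Step 24: delete yqq at [11, 27, 31] -> counters=[0,1,0,0,1,0,3,0,1,0,0,2,0,1,2,0,0,2,0,0,2,0,0,0,2,0,0,2,2,2,1,2,0,0,4]
Step 25: insert zn at [21, 29, 34] -> counters=[0,1,0,0,1,0,3,0,1,0,0,2,0,1,2,0,0,2,0,0,2,1,0,0,2,0,0,2,2,3,1,2,0,0,5]
Final counters=[0,1,0,0,1,0,3,0,1,0,0,2,0,1,2,0,0,2,0,0,2,1,0,0,2,0,0,2,2,3,1,2,0,0,5] -> counters[8]=1

Answer: 1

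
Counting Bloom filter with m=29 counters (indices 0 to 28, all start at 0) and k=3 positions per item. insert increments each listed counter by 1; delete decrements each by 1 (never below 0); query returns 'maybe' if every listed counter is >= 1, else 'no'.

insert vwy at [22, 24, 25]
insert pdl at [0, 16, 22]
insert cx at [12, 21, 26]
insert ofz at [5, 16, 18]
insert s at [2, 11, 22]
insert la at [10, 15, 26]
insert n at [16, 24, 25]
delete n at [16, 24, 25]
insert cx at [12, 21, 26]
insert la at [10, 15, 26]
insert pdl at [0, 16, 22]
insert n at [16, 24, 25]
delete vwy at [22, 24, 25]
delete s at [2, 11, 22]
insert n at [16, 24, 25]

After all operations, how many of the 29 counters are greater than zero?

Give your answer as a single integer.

Step 1: insert vwy at [22, 24, 25] -> counters=[0,0,0,0,0,0,0,0,0,0,0,0,0,0,0,0,0,0,0,0,0,0,1,0,1,1,0,0,0]
Step 2: insert pdl at [0, 16, 22] -> counters=[1,0,0,0,0,0,0,0,0,0,0,0,0,0,0,0,1,0,0,0,0,0,2,0,1,1,0,0,0]
Step 3: insert cx at [12, 21, 26] -> counters=[1,0,0,0,0,0,0,0,0,0,0,0,1,0,0,0,1,0,0,0,0,1,2,0,1,1,1,0,0]
Step 4: insert ofz at [5, 16, 18] -> counters=[1,0,0,0,0,1,0,0,0,0,0,0,1,0,0,0,2,0,1,0,0,1,2,0,1,1,1,0,0]
Step 5: insert s at [2, 11, 22] -> counters=[1,0,1,0,0,1,0,0,0,0,0,1,1,0,0,0,2,0,1,0,0,1,3,0,1,1,1,0,0]
Step 6: insert la at [10, 15, 26] -> counters=[1,0,1,0,0,1,0,0,0,0,1,1,1,0,0,1,2,0,1,0,0,1,3,0,1,1,2,0,0]
Step 7: insert n at [16, 24, 25] -> counters=[1,0,1,0,0,1,0,0,0,0,1,1,1,0,0,1,3,0,1,0,0,1,3,0,2,2,2,0,0]
Step 8: delete n at [16, 24, 25] -> counters=[1,0,1,0,0,1,0,0,0,0,1,1,1,0,0,1,2,0,1,0,0,1,3,0,1,1,2,0,0]
Step 9: insert cx at [12, 21, 26] -> counters=[1,0,1,0,0,1,0,0,0,0,1,1,2,0,0,1,2,0,1,0,0,2,3,0,1,1,3,0,0]
Step 10: insert la at [10, 15, 26] -> counters=[1,0,1,0,0,1,0,0,0,0,2,1,2,0,0,2,2,0,1,0,0,2,3,0,1,1,4,0,0]
Step 11: insert pdl at [0, 16, 22] -> counters=[2,0,1,0,0,1,0,0,0,0,2,1,2,0,0,2,3,0,1,0,0,2,4,0,1,1,4,0,0]
Step 12: insert n at [16, 24, 25] -> counters=[2,0,1,0,0,1,0,0,0,0,2,1,2,0,0,2,4,0,1,0,0,2,4,0,2,2,4,0,0]
Step 13: delete vwy at [22, 24, 25] -> counters=[2,0,1,0,0,1,0,0,0,0,2,1,2,0,0,2,4,0,1,0,0,2,3,0,1,1,4,0,0]
Step 14: delete s at [2, 11, 22] -> counters=[2,0,0,0,0,1,0,0,0,0,2,0,2,0,0,2,4,0,1,0,0,2,2,0,1,1,4,0,0]
Step 15: insert n at [16, 24, 25] -> counters=[2,0,0,0,0,1,0,0,0,0,2,0,2,0,0,2,5,0,1,0,0,2,2,0,2,2,4,0,0]
Final counters=[2,0,0,0,0,1,0,0,0,0,2,0,2,0,0,2,5,0,1,0,0,2,2,0,2,2,4,0,0] -> 12 nonzero

Answer: 12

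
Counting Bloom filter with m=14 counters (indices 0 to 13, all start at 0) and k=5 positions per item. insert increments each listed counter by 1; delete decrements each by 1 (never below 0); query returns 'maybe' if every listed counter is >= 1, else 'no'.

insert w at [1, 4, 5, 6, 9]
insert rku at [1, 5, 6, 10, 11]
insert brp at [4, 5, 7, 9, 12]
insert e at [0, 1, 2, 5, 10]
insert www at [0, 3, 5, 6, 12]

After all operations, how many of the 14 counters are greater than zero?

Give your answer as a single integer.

Answer: 12

Derivation:
Step 1: insert w at [1, 4, 5, 6, 9] -> counters=[0,1,0,0,1,1,1,0,0,1,0,0,0,0]
Step 2: insert rku at [1, 5, 6, 10, 11] -> counters=[0,2,0,0,1,2,2,0,0,1,1,1,0,0]
Step 3: insert brp at [4, 5, 7, 9, 12] -> counters=[0,2,0,0,2,3,2,1,0,2,1,1,1,0]
Step 4: insert e at [0, 1, 2, 5, 10] -> counters=[1,3,1,0,2,4,2,1,0,2,2,1,1,0]
Step 5: insert www at [0, 3, 5, 6, 12] -> counters=[2,3,1,1,2,5,3,1,0,2,2,1,2,0]
Final counters=[2,3,1,1,2,5,3,1,0,2,2,1,2,0] -> 12 nonzero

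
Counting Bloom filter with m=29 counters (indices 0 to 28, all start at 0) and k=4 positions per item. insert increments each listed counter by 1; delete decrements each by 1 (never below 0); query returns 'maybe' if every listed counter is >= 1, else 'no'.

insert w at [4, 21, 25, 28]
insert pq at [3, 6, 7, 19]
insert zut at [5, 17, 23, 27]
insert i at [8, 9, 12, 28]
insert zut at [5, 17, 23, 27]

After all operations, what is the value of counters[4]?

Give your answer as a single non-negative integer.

Answer: 1

Derivation:
Step 1: insert w at [4, 21, 25, 28] -> counters=[0,0,0,0,1,0,0,0,0,0,0,0,0,0,0,0,0,0,0,0,0,1,0,0,0,1,0,0,1]
Step 2: insert pq at [3, 6, 7, 19] -> counters=[0,0,0,1,1,0,1,1,0,0,0,0,0,0,0,0,0,0,0,1,0,1,0,0,0,1,0,0,1]
Step 3: insert zut at [5, 17, 23, 27] -> counters=[0,0,0,1,1,1,1,1,0,0,0,0,0,0,0,0,0,1,0,1,0,1,0,1,0,1,0,1,1]
Step 4: insert i at [8, 9, 12, 28] -> counters=[0,0,0,1,1,1,1,1,1,1,0,0,1,0,0,0,0,1,0,1,0,1,0,1,0,1,0,1,2]
Step 5: insert zut at [5, 17, 23, 27] -> counters=[0,0,0,1,1,2,1,1,1,1,0,0,1,0,0,0,0,2,0,1,0,1,0,2,0,1,0,2,2]
Final counters=[0,0,0,1,1,2,1,1,1,1,0,0,1,0,0,0,0,2,0,1,0,1,0,2,0,1,0,2,2] -> counters[4]=1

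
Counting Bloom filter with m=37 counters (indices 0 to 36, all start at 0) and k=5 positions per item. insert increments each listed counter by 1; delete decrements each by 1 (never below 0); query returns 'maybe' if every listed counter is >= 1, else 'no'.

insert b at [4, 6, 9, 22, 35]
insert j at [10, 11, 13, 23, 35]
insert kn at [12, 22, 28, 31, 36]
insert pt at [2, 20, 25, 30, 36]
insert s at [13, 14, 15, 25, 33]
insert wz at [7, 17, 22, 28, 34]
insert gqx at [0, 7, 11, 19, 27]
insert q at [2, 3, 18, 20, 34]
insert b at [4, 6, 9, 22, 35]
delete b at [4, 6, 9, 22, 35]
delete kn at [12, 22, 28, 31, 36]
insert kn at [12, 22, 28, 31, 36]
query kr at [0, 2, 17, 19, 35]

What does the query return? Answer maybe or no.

Step 1: insert b at [4, 6, 9, 22, 35] -> counters=[0,0,0,0,1,0,1,0,0,1,0,0,0,0,0,0,0,0,0,0,0,0,1,0,0,0,0,0,0,0,0,0,0,0,0,1,0]
Step 2: insert j at [10, 11, 13, 23, 35] -> counters=[0,0,0,0,1,0,1,0,0,1,1,1,0,1,0,0,0,0,0,0,0,0,1,1,0,0,0,0,0,0,0,0,0,0,0,2,0]
Step 3: insert kn at [12, 22, 28, 31, 36] -> counters=[0,0,0,0,1,0,1,0,0,1,1,1,1,1,0,0,0,0,0,0,0,0,2,1,0,0,0,0,1,0,0,1,0,0,0,2,1]
Step 4: insert pt at [2, 20, 25, 30, 36] -> counters=[0,0,1,0,1,0,1,0,0,1,1,1,1,1,0,0,0,0,0,0,1,0,2,1,0,1,0,0,1,0,1,1,0,0,0,2,2]
Step 5: insert s at [13, 14, 15, 25, 33] -> counters=[0,0,1,0,1,0,1,0,0,1,1,1,1,2,1,1,0,0,0,0,1,0,2,1,0,2,0,0,1,0,1,1,0,1,0,2,2]
Step 6: insert wz at [7, 17, 22, 28, 34] -> counters=[0,0,1,0,1,0,1,1,0,1,1,1,1,2,1,1,0,1,0,0,1,0,3,1,0,2,0,0,2,0,1,1,0,1,1,2,2]
Step 7: insert gqx at [0, 7, 11, 19, 27] -> counters=[1,0,1,0,1,0,1,2,0,1,1,2,1,2,1,1,0,1,0,1,1,0,3,1,0,2,0,1,2,0,1,1,0,1,1,2,2]
Step 8: insert q at [2, 3, 18, 20, 34] -> counters=[1,0,2,1,1,0,1,2,0,1,1,2,1,2,1,1,0,1,1,1,2,0,3,1,0,2,0,1,2,0,1,1,0,1,2,2,2]
Step 9: insert b at [4, 6, 9, 22, 35] -> counters=[1,0,2,1,2,0,2,2,0,2,1,2,1,2,1,1,0,1,1,1,2,0,4,1,0,2,0,1,2,0,1,1,0,1,2,3,2]
Step 10: delete b at [4, 6, 9, 22, 35] -> counters=[1,0,2,1,1,0,1,2,0,1,1,2,1,2,1,1,0,1,1,1,2,0,3,1,0,2,0,1,2,0,1,1,0,1,2,2,2]
Step 11: delete kn at [12, 22, 28, 31, 36] -> counters=[1,0,2,1,1,0,1,2,0,1,1,2,0,2,1,1,0,1,1,1,2,0,2,1,0,2,0,1,1,0,1,0,0,1,2,2,1]
Step 12: insert kn at [12, 22, 28, 31, 36] -> counters=[1,0,2,1,1,0,1,2,0,1,1,2,1,2,1,1,0,1,1,1,2,0,3,1,0,2,0,1,2,0,1,1,0,1,2,2,2]
Query kr: check counters[0]=1 counters[2]=2 counters[17]=1 counters[19]=1 counters[35]=2 -> maybe

Answer: maybe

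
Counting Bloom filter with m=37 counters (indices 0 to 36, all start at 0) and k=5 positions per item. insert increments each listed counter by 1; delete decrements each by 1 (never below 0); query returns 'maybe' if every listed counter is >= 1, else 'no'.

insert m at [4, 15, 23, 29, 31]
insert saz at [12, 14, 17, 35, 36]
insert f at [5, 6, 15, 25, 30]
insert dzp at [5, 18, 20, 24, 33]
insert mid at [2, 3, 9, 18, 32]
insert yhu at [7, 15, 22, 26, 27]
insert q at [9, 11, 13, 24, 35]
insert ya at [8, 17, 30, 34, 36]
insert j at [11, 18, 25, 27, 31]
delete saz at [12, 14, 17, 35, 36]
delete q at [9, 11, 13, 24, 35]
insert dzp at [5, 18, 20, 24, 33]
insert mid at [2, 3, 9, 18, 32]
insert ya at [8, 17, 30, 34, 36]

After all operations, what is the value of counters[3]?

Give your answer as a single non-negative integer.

Answer: 2

Derivation:
Step 1: insert m at [4, 15, 23, 29, 31] -> counters=[0,0,0,0,1,0,0,0,0,0,0,0,0,0,0,1,0,0,0,0,0,0,0,1,0,0,0,0,0,1,0,1,0,0,0,0,0]
Step 2: insert saz at [12, 14, 17, 35, 36] -> counters=[0,0,0,0,1,0,0,0,0,0,0,0,1,0,1,1,0,1,0,0,0,0,0,1,0,0,0,0,0,1,0,1,0,0,0,1,1]
Step 3: insert f at [5, 6, 15, 25, 30] -> counters=[0,0,0,0,1,1,1,0,0,0,0,0,1,0,1,2,0,1,0,0,0,0,0,1,0,1,0,0,0,1,1,1,0,0,0,1,1]
Step 4: insert dzp at [5, 18, 20, 24, 33] -> counters=[0,0,0,0,1,2,1,0,0,0,0,0,1,0,1,2,0,1,1,0,1,0,0,1,1,1,0,0,0,1,1,1,0,1,0,1,1]
Step 5: insert mid at [2, 3, 9, 18, 32] -> counters=[0,0,1,1,1,2,1,0,0,1,0,0,1,0,1,2,0,1,2,0,1,0,0,1,1,1,0,0,0,1,1,1,1,1,0,1,1]
Step 6: insert yhu at [7, 15, 22, 26, 27] -> counters=[0,0,1,1,1,2,1,1,0,1,0,0,1,0,1,3,0,1,2,0,1,0,1,1,1,1,1,1,0,1,1,1,1,1,0,1,1]
Step 7: insert q at [9, 11, 13, 24, 35] -> counters=[0,0,1,1,1,2,1,1,0,2,0,1,1,1,1,3,0,1,2,0,1,0,1,1,2,1,1,1,0,1,1,1,1,1,0,2,1]
Step 8: insert ya at [8, 17, 30, 34, 36] -> counters=[0,0,1,1,1,2,1,1,1,2,0,1,1,1,1,3,0,2,2,0,1,0,1,1,2,1,1,1,0,1,2,1,1,1,1,2,2]
Step 9: insert j at [11, 18, 25, 27, 31] -> counters=[0,0,1,1,1,2,1,1,1,2,0,2,1,1,1,3,0,2,3,0,1,0,1,1,2,2,1,2,0,1,2,2,1,1,1,2,2]
Step 10: delete saz at [12, 14, 17, 35, 36] -> counters=[0,0,1,1,1,2,1,1,1,2,0,2,0,1,0,3,0,1,3,0,1,0,1,1,2,2,1,2,0,1,2,2,1,1,1,1,1]
Step 11: delete q at [9, 11, 13, 24, 35] -> counters=[0,0,1,1,1,2,1,1,1,1,0,1,0,0,0,3,0,1,3,0,1,0,1,1,1,2,1,2,0,1,2,2,1,1,1,0,1]
Step 12: insert dzp at [5, 18, 20, 24, 33] -> counters=[0,0,1,1,1,3,1,1,1,1,0,1,0,0,0,3,0,1,4,0,2,0,1,1,2,2,1,2,0,1,2,2,1,2,1,0,1]
Step 13: insert mid at [2, 3, 9, 18, 32] -> counters=[0,0,2,2,1,3,1,1,1,2,0,1,0,0,0,3,0,1,5,0,2,0,1,1,2,2,1,2,0,1,2,2,2,2,1,0,1]
Step 14: insert ya at [8, 17, 30, 34, 36] -> counters=[0,0,2,2,1,3,1,1,2,2,0,1,0,0,0,3,0,2,5,0,2,0,1,1,2,2,1,2,0,1,3,2,2,2,2,0,2]
Final counters=[0,0,2,2,1,3,1,1,2,2,0,1,0,0,0,3,0,2,5,0,2,0,1,1,2,2,1,2,0,1,3,2,2,2,2,0,2] -> counters[3]=2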